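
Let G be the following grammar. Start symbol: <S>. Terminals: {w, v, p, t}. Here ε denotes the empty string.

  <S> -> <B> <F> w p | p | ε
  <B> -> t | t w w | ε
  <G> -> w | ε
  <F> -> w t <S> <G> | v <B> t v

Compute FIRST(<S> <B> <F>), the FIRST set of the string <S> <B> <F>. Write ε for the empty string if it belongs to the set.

FIRST(<B>): from <B>->t we get {t}; from <B>->t w w we get {t}; from <B>->ε we get {ε}. So FIRST(<B>) = {ε, t}.
FIRST(<G>): from <G>->w we get {w}; from <G>->ε we get {ε}. So FIRST(<G>) = {ε, w}.
FIRST(<F>): from <F>->w t <S> <G> we get {w}; from <F>->v <B> t v we get {v}. So FIRST(<F>) = {v, w}.
FIRST(<S>): from <S>-><B> <F> w p we get {t, v, w}; from <S>->p we get {p}; from <S>->ε we get {ε}. So FIRST(<S>) = {ε, p, t, v, w}.
FIRST(<S> <B> <F>): take FIRST of each symbol in turn, carrying on past any symbol whose FIRST contains ε; result {p, t, v, w}.

{p, t, v, w}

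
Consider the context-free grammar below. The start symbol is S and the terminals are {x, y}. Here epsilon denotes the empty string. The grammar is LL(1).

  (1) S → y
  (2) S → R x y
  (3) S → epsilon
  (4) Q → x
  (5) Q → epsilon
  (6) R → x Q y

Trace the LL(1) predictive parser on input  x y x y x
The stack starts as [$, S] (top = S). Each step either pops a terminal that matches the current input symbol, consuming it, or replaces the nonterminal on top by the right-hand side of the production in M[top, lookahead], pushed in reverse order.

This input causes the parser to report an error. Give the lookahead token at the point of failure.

x

step 1: stack=$ S  input=x y x y x $  — expand S → R x y
step 2: stack=$ y x R  input=x y x y x $  — expand R → x Q y
step 3: stack=$ y x y Q x  input=x y x y x $  — match x
step 4: stack=$ y x y Q  input=y x y x $  — expand Q → epsilon
step 5: stack=$ y x y  input=y x y x $  — match y
step 6: stack=$ y x  input=x y x $  — match x
step 7: stack=$ y  input=y x $  — match y
step 8: stack=$  input=x $  — error: stack empty but input remains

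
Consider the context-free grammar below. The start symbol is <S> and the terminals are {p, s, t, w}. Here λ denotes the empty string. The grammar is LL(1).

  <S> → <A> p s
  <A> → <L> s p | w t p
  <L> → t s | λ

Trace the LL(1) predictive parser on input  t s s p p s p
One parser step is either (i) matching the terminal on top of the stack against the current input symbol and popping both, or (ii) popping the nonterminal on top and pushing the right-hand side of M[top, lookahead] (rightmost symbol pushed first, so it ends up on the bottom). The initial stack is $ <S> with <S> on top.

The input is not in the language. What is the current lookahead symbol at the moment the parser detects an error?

p

step 1: stack=$ <S>  input=t s s p p s p $  — expand <S> → <A> p s
step 2: stack=$ s p <A>  input=t s s p p s p $  — expand <A> → <L> s p
step 3: stack=$ s p p s <L>  input=t s s p p s p $  — expand <L> → t s
step 4: stack=$ s p p s s t  input=t s s p p s p $  — match t
step 5: stack=$ s p p s s  input=s s p p s p $  — match s
step 6: stack=$ s p p s  input=s p p s p $  — match s
step 7: stack=$ s p p  input=p p s p $  — match p
step 8: stack=$ s p  input=p s p $  — match p
step 9: stack=$ s  input=s p $  — match s
step 10: stack=$  input=p $  — error: stack empty but input remains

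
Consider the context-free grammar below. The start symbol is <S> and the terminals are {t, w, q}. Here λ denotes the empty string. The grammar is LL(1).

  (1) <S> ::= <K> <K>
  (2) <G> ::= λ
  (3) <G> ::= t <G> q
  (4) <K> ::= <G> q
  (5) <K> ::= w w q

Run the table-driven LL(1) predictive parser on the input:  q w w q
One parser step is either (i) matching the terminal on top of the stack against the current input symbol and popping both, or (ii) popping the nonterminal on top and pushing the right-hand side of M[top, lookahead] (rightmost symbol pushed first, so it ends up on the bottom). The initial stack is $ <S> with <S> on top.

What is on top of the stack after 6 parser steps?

step 1: stack=$ <S>  input=q w w q $  — expand <S> ::= <K> <K>
step 2: stack=$ <K> <K>  input=q w w q $  — expand <K> ::= <G> q
step 3: stack=$ <K> q <G>  input=q w w q $  — expand <G> ::= λ
step 4: stack=$ <K> q  input=q w w q $  — match q
step 5: stack=$ <K>  input=w w q $  — expand <K> ::= w w q
step 6: stack=$ q w w  input=w w q $  — match w
Stack after step 6: $ q w (top = w).

w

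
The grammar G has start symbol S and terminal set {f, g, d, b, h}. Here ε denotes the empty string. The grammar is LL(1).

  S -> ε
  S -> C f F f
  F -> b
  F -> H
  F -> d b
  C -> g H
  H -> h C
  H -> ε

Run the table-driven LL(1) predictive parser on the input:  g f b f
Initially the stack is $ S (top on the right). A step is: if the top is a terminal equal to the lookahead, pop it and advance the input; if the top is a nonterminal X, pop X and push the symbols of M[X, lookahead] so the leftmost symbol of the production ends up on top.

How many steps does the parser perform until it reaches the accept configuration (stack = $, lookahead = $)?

8

     Stack        Input      Action
  1  $ S          g f b f $  expand S -> C f F f
  2  $ f F f C    g f b f $  expand C -> g H
  3  $ f F f H g  g f b f $  match g
  4  $ f F f H    f b f $    expand H -> ε
  5  $ f F f      f b f $    match f
  6  $ f F        b f $      expand F -> b
  7  $ f b        b f $      match b
  8  $ f          f $        match f
Accept reached after 8 steps.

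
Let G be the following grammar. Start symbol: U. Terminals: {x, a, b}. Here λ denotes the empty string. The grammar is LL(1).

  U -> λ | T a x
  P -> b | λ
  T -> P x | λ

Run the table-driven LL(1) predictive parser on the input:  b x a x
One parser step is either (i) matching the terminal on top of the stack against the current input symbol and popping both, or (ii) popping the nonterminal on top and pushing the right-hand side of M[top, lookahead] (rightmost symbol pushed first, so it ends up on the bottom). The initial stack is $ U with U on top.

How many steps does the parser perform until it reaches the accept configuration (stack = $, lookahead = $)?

7

step 1: stack=$ U  input=b x a x $  — expand U -> T a x
step 2: stack=$ x a T  input=b x a x $  — expand T -> P x
step 3: stack=$ x a x P  input=b x a x $  — expand P -> b
step 4: stack=$ x a x b  input=b x a x $  — match b
step 5: stack=$ x a x  input=x a x $  — match x
step 6: stack=$ x a  input=a x $  — match a
step 7: stack=$ x  input=x $  — match x
Accept reached after 7 steps.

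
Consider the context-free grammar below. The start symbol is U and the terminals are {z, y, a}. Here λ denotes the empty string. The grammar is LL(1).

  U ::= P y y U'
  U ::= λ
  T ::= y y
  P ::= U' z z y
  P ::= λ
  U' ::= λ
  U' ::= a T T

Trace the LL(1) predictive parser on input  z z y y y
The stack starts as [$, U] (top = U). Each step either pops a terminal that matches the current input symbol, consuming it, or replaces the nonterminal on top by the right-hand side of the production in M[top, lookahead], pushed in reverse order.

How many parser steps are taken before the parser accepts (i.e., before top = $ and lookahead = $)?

     Stack              Input        Action
  1  $ U                z z y y y $  expand U ::= P y y U'
  2  $ U' y y P         z z y y y $  expand P ::= U' z z y
  3  $ U' y y y z z U'  z z y y y $  expand U' ::= λ
  4  $ U' y y y z z     z z y y y $  match z
  5  $ U' y y y z       z y y y $    match z
  6  $ U' y y y         y y y $      match y
  7  $ U' y y           y y $        match y
  8  $ U' y             y $          match y
  9  $ U'               $            expand U' ::= λ
Accept reached after 9 steps.

9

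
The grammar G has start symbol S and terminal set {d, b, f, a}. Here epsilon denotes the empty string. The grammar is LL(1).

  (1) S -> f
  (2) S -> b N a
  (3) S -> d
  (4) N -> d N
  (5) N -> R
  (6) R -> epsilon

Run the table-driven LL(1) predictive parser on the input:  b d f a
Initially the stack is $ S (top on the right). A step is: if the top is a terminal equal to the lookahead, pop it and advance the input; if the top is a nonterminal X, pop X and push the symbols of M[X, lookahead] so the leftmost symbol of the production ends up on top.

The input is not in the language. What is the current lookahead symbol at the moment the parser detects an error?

step 1: stack=$ S  input=b d f a $  — expand S -> b N a
step 2: stack=$ a N b  input=b d f a $  — match b
step 3: stack=$ a N  input=d f a $  — expand N -> d N
step 4: stack=$ a N d  input=d f a $  — match d
step 5: stack=$ a N  input=f a $  — error: M[N, f] is empty

f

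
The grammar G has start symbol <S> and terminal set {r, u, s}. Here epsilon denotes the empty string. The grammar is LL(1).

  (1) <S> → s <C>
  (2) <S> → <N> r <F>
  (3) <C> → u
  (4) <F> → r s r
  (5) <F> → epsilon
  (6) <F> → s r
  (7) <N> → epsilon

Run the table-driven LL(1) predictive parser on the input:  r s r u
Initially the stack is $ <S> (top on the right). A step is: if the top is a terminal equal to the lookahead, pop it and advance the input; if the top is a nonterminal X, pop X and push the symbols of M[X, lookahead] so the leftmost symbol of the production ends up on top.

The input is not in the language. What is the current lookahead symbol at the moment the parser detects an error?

u

step 1: stack=$ <S>  input=r s r u $  — expand <S> → <N> r <F>
step 2: stack=$ <F> r <N>  input=r s r u $  — expand <N> → epsilon
step 3: stack=$ <F> r  input=r s r u $  — match r
step 4: stack=$ <F>  input=s r u $  — expand <F> → s r
step 5: stack=$ r s  input=s r u $  — match s
step 6: stack=$ r  input=r u $  — match r
step 7: stack=$  input=u $  — error: stack empty but input remains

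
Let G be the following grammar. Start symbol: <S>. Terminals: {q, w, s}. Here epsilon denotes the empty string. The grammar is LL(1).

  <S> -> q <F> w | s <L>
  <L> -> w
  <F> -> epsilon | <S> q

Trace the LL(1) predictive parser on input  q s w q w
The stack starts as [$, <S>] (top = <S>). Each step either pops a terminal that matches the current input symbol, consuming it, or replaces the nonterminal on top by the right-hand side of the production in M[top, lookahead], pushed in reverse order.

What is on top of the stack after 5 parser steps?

<L>

     Stack        Input        Action
  1  $ <S>        q s w q w $  expand <S> -> q <F> w
  2  $ w <F> q    q s w q w $  match q
  3  $ w <F>      s w q w $    expand <F> -> <S> q
  4  $ w q <S>    s w q w $    expand <S> -> s <L>
  5  $ w q <L> s  s w q w $    match s
Stack after step 5: $ w q <L> (top = <L>).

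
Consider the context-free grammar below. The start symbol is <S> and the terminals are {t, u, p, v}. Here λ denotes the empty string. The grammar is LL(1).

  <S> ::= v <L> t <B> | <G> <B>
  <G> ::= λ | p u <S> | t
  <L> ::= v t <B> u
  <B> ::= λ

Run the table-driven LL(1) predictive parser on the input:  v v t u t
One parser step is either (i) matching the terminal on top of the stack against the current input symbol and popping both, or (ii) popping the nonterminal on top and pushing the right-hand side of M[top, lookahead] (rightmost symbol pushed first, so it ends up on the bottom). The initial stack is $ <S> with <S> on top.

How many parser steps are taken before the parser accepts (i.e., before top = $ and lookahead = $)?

     Stack              Input        Action
  1  $ <S>              v v t u t $  expand <S> ::= v <L> t <B>
  2  $ <B> t <L> v      v v t u t $  match v
  3  $ <B> t <L>        v t u t $    expand <L> ::= v t <B> u
  4  $ <B> t u <B> t v  v t u t $    match v
  5  $ <B> t u <B> t    t u t $      match t
  6  $ <B> t u <B>      u t $        expand <B> ::= λ
  7  $ <B> t u          u t $        match u
  8  $ <B> t            t $          match t
  9  $ <B>              $            expand <B> ::= λ
Accept reached after 9 steps.

9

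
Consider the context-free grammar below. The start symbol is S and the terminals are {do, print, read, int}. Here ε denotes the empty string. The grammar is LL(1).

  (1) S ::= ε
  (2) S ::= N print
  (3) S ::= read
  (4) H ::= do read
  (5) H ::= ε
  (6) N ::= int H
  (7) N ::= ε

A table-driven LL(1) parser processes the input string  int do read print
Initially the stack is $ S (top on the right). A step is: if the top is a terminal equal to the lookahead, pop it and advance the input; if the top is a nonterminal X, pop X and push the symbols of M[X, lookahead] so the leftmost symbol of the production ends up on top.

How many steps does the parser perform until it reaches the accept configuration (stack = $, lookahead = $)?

     Stack            Input                Action
  1  $ S              int do read print $  expand S ::= N print
  2  $ print N        int do read print $  expand N ::= int H
  3  $ print H int    int do read print $  match int
  4  $ print H        do read print $      expand H ::= do read
  5  $ print read do  do read print $      match do
  6  $ print read     read print $         match read
  7  $ print          print $              match print
Accept reached after 7 steps.

7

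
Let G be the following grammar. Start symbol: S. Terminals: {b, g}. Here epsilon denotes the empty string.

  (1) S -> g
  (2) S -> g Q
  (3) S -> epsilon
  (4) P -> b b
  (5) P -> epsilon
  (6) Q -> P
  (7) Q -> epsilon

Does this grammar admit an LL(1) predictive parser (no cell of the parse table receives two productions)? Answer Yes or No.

No

FIRST(S) = {epsilon, g}
FIRST(P) = {epsilon, b}
FIRST(Q) = {epsilon, b}
FOLLOW(S) = {$}
FOLLOW(P) = {$}
FOLLOW(Q) = {$}
Cell M[Q, $] receives both Q -> P and Q -> epsilon — the grammar is not LL(1).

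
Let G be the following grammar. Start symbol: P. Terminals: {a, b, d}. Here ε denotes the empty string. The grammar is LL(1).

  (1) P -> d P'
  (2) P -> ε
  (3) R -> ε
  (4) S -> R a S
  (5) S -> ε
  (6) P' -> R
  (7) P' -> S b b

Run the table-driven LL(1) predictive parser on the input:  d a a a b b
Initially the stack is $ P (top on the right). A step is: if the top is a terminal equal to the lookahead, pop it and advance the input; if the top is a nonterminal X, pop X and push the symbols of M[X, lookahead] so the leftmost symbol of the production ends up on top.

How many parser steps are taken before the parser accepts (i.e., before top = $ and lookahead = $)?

step 1: stack=$ P  input=d a a a b b $  — expand P -> d P'
step 2: stack=$ P' d  input=d a a a b b $  — match d
step 3: stack=$ P'  input=a a a b b $  — expand P' -> S b b
step 4: stack=$ b b S  input=a a a b b $  — expand S -> R a S
step 5: stack=$ b b S a R  input=a a a b b $  — expand R -> ε
step 6: stack=$ b b S a  input=a a a b b $  — match a
step 7: stack=$ b b S  input=a a b b $  — expand S -> R a S
step 8: stack=$ b b S a R  input=a a b b $  — expand R -> ε
step 9: stack=$ b b S a  input=a a b b $  — match a
step 10: stack=$ b b S  input=a b b $  — expand S -> R a S
step 11: stack=$ b b S a R  input=a b b $  — expand R -> ε
step 12: stack=$ b b S a  input=a b b $  — match a
step 13: stack=$ b b S  input=b b $  — expand S -> ε
step 14: stack=$ b b  input=b b $  — match b
step 15: stack=$ b  input=b $  — match b
Accept reached after 15 steps.

15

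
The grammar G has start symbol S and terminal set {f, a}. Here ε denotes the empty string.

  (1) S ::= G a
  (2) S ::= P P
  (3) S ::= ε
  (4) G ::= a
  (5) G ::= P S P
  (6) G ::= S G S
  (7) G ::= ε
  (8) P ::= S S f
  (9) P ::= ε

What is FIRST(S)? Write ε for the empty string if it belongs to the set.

FIRST(S) = {ε, a, f}  (via G a, P P)
FIRST(P) = {ε, a, f}  (via S S f)
FIRST(G) = {ε, a, f}  (via P S P, S G S)

{ε, a, f}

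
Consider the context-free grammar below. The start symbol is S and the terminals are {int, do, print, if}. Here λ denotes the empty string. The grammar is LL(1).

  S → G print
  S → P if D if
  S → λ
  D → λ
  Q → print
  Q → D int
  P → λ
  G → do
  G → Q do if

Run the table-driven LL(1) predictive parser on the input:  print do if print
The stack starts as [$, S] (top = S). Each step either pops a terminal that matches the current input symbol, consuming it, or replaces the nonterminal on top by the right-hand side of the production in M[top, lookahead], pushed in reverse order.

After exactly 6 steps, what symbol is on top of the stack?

print

     Stack                Input                Action
  1  $ S                  print do if print $  expand S → G print
  2  $ print G            print do if print $  expand G → Q do if
  3  $ print if do Q      print do if print $  expand Q → print
  4  $ print if do print  print do if print $  match print
  5  $ print if do        do if print $        match do
  6  $ print if           if print $           match if
Stack after step 6: $ print (top = print).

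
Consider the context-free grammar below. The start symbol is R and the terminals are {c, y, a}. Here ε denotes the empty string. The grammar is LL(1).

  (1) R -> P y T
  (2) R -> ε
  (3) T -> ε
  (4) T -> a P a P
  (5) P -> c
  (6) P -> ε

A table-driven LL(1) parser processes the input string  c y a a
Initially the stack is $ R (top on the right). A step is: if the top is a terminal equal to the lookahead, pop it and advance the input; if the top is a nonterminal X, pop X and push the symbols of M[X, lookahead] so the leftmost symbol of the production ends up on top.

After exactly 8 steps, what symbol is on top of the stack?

P

step 1: stack=$ R  input=c y a a $  — expand R -> P y T
step 2: stack=$ T y P  input=c y a a $  — expand P -> c
step 3: stack=$ T y c  input=c y a a $  — match c
step 4: stack=$ T y  input=y a a $  — match y
step 5: stack=$ T  input=a a $  — expand T -> a P a P
step 6: stack=$ P a P a  input=a a $  — match a
step 7: stack=$ P a P  input=a $  — expand P -> ε
step 8: stack=$ P a  input=a $  — match a
Stack after step 8: $ P (top = P).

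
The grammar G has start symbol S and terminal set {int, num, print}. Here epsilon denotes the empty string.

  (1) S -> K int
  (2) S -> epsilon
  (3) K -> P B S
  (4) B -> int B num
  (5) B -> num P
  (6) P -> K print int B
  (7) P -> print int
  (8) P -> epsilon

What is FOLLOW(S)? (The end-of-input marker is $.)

FIRST(B): from B->int B num we get {int}; from B->num P we get {num}. So FIRST(B) = {int, num}.
FIRST(S): from S->K int we get {int, num, print}; from S->epsilon we get {epsilon}. So FIRST(S) = {epsilon, int, num, print}.
FIRST(K): from K->P B S we get {int, num, print}. So FIRST(K) = {int, num, print}.
FIRST(P): from P->K print int B we get {int, num, print}; from P->print int we get {print}; from P->epsilon we get {epsilon}. So FIRST(P) = {epsilon, int, num, print}.
FOLLOW(S) includes $ since S is the start symbol.
FOLLOW(K): in S->K int, K is followed by int with FIRST {int}; in P->K print int B, K is followed by print int B with FIRST {print}. Thus FOLLOW(K) = {int, print}.
FOLLOW(S): in K->P B S, the suffix after S is empty, so FOLLOW(S) ⊇ FOLLOW(K) = {int, print}. Thus FOLLOW(S) = {$, int, print}.
FOLLOW(B): in K->P B S, B is followed by S with FIRST {epsilon, int, num, print}; in K->P B S, the suffix after B is nullable, so FOLLOW(B) ⊇ FOLLOW(K) = {int, print}; in B->int B num, B is followed by num with FIRST {num}; in P->K print int B, the suffix after B is empty, so FOLLOW(B) ⊇ FOLLOW(P) = {int, num, print}. Thus FOLLOW(B) = {int, num, print}.
FOLLOW(P): in K->P B S, P is followed by B S with FIRST {int, num}; in B->num P, the suffix after P is empty, so FOLLOW(P) ⊇ FOLLOW(B) = {int, num, print}. Thus FOLLOW(P) = {int, num, print}.

{$, int, print}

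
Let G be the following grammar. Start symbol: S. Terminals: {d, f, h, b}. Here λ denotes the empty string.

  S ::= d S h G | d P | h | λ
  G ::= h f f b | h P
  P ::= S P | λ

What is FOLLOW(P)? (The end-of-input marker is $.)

FIRST(S): from S::=d S h G we get {d}; from S::=d P we get {d}; from S::=h we get {h}; from S::=λ we get {λ}. So FIRST(S) = {λ, d, h}.
FIRST(G): from G::=h f f b we get {h}; from G::=h P we get {h}. So FIRST(G) = {h}.
FIRST(P): from P::=S P we get {λ, d, h}; from P::=λ we get {λ}. So FIRST(P) = {λ, d, h}.
FOLLOW(S) includes $ since S is the start symbol.
FOLLOW(S): in S::=d S h G, S is followed by h G with FIRST {h}; in P::=S P, S is followed by P with FIRST {λ, d, h}; in P::=S P, the suffix after S is nullable, so FOLLOW(S) ⊇ FOLLOW(P) = {$, d, h}. Thus FOLLOW(S) = {$, d, h}.
FOLLOW(G): in S::=d S h G, the suffix after G is empty, so FOLLOW(G) ⊇ FOLLOW(S) = {$, d, h}. Thus FOLLOW(G) = {$, d, h}.
FOLLOW(P): in S::=d P, the suffix after P is empty, so FOLLOW(P) ⊇ FOLLOW(S) = {$, d, h}; in G::=h P, the suffix after P is empty, so FOLLOW(P) ⊇ FOLLOW(G) = {$, d, h}; in P::=S P, the suffix after P is empty (adds nothing new). Thus FOLLOW(P) = {$, d, h}.

{$, d, h}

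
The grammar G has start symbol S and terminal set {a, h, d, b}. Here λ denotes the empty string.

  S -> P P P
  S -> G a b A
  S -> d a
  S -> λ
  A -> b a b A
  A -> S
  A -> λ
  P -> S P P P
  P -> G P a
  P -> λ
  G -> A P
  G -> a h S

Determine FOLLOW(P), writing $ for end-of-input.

FIRST(S) = {λ, a, b, d}  (via P P P, G a b A)
FIRST(A) = {λ, a, b, d}  (via S)
FIRST(P) = {λ, a, b, d}  (via S P P P, G P a)
FIRST(G) = {λ, a, b, d}  (via A P)
FOLLOW(S) includes $ since S is the start symbol.
FOLLOW(G): in S->G a b A, G is followed by a b A with FIRST {a}; in P->G P a, G is followed by P a with FIRST {a, b, d}. Thus FOLLOW(G) = {a, b, d}.
FOLLOW(S): in A->S, the suffix after S is empty, so FOLLOW(S) ⊇ FOLLOW(A) = {$, a, b, d}; in P->S P P P, S is followed by P P P with FIRST {λ, a, b, d}; in P->S P P P, the suffix after S is nullable, so FOLLOW(S) ⊇ FOLLOW(P) = {$, a, b, d}; in G->a h S, the suffix after S is empty, so FOLLOW(S) ⊇ FOLLOW(G) = {a, b, d}. Thus FOLLOW(S) = {$, a, b, d}.
FOLLOW(A): in S->G a b A, the suffix after A is empty, so FOLLOW(A) ⊇ FOLLOW(S) = {$, a, b, d}; in A->b a b A, the suffix after A is empty (adds nothing new); in G->A P, A is followed by P with FIRST {λ, a, b, d}; in G->A P, the suffix after A is nullable, so FOLLOW(A) ⊇ FOLLOW(G) = {a, b, d}. Thus FOLLOW(A) = {$, a, b, d}.
FOLLOW(P): in S->P P P (occurrence 1), P is followed by P P with FIRST {λ, a, b, d}; in S->P P P (occurrence 1), the suffix after P is nullable, so FOLLOW(P) ⊇ FOLLOW(S) = {$, a, b, d}; in S->P P P (occurrence 2), P is followed by P with FIRST {λ, a, b, d}; in S->P P P (occurrence 2), the suffix after P is nullable, so FOLLOW(P) ⊇ FOLLOW(S) = {$, a, b, d}; in S->P P P (occurrence 3), the suffix after P is empty, so FOLLOW(P) ⊇ FOLLOW(S) = {$, a, b, d}; in P->S P P P (occurrence 1), P is followed by P P with FIRST {λ, a, b, d}; in P->S P P P (occurrence 1), the suffix after P is nullable (adds nothing new); in P->S P P P (occurrence 2), P is followed by P with FIRST {λ, a, b, d}; in P->S P P P (occurrence 2), the suffix after P is nullable (adds nothing new); in P->S P P P (occurrence 3), the suffix after P is empty (adds nothing new); in P->G P a, P is followed by a with FIRST {a}; in G->A P, the suffix after P is empty, so FOLLOW(P) ⊇ FOLLOW(G) = {a, b, d}. Thus FOLLOW(P) = {$, a, b, d}.

{$, a, b, d}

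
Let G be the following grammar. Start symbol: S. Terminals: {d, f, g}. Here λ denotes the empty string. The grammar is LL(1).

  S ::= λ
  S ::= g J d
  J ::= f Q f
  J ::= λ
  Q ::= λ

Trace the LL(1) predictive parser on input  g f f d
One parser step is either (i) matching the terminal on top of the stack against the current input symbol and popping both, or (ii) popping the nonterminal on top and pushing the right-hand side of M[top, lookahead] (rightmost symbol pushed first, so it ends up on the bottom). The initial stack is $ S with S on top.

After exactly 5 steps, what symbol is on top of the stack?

step 1: stack=$ S  input=g f f d $  — expand S ::= g J d
step 2: stack=$ d J g  input=g f f d $  — match g
step 3: stack=$ d J  input=f f d $  — expand J ::= f Q f
step 4: stack=$ d f Q f  input=f f d $  — match f
step 5: stack=$ d f Q  input=f d $  — expand Q ::= λ
Stack after step 5: $ d f (top = f).

f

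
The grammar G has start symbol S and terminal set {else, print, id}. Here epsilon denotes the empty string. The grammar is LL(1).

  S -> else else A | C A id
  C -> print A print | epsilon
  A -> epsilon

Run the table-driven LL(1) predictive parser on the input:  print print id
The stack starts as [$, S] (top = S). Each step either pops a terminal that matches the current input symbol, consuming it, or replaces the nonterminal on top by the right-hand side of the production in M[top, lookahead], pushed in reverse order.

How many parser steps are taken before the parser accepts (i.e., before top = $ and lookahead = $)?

step 1: stack=$ S  input=print print id $  — expand S -> C A id
step 2: stack=$ id A C  input=print print id $  — expand C -> print A print
step 3: stack=$ id A print A print  input=print print id $  — match print
step 4: stack=$ id A print A  input=print id $  — expand A -> epsilon
step 5: stack=$ id A print  input=print id $  — match print
step 6: stack=$ id A  input=id $  — expand A -> epsilon
step 7: stack=$ id  input=id $  — match id
Accept reached after 7 steps.

7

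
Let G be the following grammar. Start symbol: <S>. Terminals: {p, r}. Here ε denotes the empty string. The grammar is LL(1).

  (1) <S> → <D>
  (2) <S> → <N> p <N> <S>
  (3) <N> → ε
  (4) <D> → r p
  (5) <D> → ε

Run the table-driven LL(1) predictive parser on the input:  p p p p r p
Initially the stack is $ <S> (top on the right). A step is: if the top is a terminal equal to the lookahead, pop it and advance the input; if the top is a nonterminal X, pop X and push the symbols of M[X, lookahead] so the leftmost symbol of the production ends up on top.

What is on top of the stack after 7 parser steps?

     Stack            Input          Action
  1  $ <S>            p p p p r p $  expand <S> → <N> p <N> <S>
  2  $ <S> <N> p <N>  p p p p r p $  expand <N> → ε
  3  $ <S> <N> p      p p p p r p $  match p
  4  $ <S> <N>        p p p r p $    expand <N> → ε
  5  $ <S>            p p p r p $    expand <S> → <N> p <N> <S>
  6  $ <S> <N> p <N>  p p p r p $    expand <N> → ε
  7  $ <S> <N> p      p p p r p $    match p
Stack after step 7: $ <S> <N> (top = <N>).

<N>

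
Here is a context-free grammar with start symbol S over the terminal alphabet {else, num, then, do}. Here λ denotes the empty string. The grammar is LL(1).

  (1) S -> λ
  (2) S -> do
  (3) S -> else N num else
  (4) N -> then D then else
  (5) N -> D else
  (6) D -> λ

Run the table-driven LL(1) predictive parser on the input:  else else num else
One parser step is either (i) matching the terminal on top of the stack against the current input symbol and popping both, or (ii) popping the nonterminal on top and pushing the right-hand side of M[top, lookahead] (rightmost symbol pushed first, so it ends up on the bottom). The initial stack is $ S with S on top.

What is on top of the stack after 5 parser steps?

step 1: stack=$ S  input=else else num else $  — expand S -> else N num else
step 2: stack=$ else num N else  input=else else num else $  — match else
step 3: stack=$ else num N  input=else num else $  — expand N -> D else
step 4: stack=$ else num else D  input=else num else $  — expand D -> λ
step 5: stack=$ else num else  input=else num else $  — match else
Stack after step 5: $ else num (top = num).

num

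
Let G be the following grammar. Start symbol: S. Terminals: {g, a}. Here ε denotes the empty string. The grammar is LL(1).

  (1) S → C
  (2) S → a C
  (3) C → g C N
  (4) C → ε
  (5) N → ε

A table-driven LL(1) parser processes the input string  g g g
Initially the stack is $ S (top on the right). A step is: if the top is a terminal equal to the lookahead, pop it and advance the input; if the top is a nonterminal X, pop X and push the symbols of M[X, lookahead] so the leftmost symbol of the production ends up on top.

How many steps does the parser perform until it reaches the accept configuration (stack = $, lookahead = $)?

11

step 1: stack=$ S  input=g g g $  — expand S → C
step 2: stack=$ C  input=g g g $  — expand C → g C N
step 3: stack=$ N C g  input=g g g $  — match g
step 4: stack=$ N C  input=g g $  — expand C → g C N
step 5: stack=$ N N C g  input=g g $  — match g
step 6: stack=$ N N C  input=g $  — expand C → g C N
step 7: stack=$ N N N C g  input=g $  — match g
step 8: stack=$ N N N C  input=$  — expand C → ε
step 9: stack=$ N N N  input=$  — expand N → ε
step 10: stack=$ N N  input=$  — expand N → ε
step 11: stack=$ N  input=$  — expand N → ε
Accept reached after 11 steps.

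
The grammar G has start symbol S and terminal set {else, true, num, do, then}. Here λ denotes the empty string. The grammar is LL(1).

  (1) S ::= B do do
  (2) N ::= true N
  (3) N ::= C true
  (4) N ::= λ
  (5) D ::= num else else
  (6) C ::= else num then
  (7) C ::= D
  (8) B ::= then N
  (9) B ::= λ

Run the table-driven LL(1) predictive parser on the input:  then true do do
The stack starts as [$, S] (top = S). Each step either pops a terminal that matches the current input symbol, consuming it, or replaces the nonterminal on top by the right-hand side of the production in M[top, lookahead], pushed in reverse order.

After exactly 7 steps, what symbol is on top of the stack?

step 1: stack=$ S  input=then true do do $  — expand S ::= B do do
step 2: stack=$ do do B  input=then true do do $  — expand B ::= then N
step 3: stack=$ do do N then  input=then true do do $  — match then
step 4: stack=$ do do N  input=true do do $  — expand N ::= true N
step 5: stack=$ do do N true  input=true do do $  — match true
step 6: stack=$ do do N  input=do do $  — expand N ::= λ
step 7: stack=$ do do  input=do do $  — match do
Stack after step 7: $ do (top = do).

do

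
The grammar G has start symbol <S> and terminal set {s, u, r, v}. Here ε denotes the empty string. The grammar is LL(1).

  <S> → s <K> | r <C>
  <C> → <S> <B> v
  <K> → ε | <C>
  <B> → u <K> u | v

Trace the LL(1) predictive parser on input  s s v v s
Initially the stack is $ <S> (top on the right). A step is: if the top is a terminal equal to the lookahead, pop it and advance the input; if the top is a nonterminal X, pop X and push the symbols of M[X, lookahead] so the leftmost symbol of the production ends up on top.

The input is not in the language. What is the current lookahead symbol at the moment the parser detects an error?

step 1: stack=$ <S>  input=s s v v s $  — expand <S> → s <K>
step 2: stack=$ <K> s  input=s s v v s $  — match s
step 3: stack=$ <K>  input=s v v s $  — expand <K> → <C>
step 4: stack=$ <C>  input=s v v s $  — expand <C> → <S> <B> v
step 5: stack=$ v <B> <S>  input=s v v s $  — expand <S> → s <K>
step 6: stack=$ v <B> <K> s  input=s v v s $  — match s
step 7: stack=$ v <B> <K>  input=v v s $  — expand <K> → ε
step 8: stack=$ v <B>  input=v v s $  — expand <B> → v
step 9: stack=$ v v  input=v v s $  — match v
step 10: stack=$ v  input=v s $  — match v
step 11: stack=$  input=s $  — error: stack empty but input remains

s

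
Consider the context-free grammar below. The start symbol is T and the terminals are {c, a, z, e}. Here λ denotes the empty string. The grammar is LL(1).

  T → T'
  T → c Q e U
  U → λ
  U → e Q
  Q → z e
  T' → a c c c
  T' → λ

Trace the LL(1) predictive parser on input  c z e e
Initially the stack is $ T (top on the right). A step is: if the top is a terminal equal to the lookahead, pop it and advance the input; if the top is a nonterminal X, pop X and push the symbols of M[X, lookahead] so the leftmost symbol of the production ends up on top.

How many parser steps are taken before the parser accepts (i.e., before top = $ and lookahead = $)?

step 1: stack=$ T  input=c z e e $  — expand T → c Q e U
step 2: stack=$ U e Q c  input=c z e e $  — match c
step 3: stack=$ U e Q  input=z e e $  — expand Q → z e
step 4: stack=$ U e e z  input=z e e $  — match z
step 5: stack=$ U e e  input=e e $  — match e
step 6: stack=$ U e  input=e $  — match e
step 7: stack=$ U  input=$  — expand U → λ
Accept reached after 7 steps.

7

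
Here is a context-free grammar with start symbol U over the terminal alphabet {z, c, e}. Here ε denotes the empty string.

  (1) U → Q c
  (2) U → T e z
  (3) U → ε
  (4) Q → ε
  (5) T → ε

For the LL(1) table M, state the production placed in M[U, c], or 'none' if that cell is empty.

FIRST(Q) = {ε}
FIRST(T) = {ε}
FIRST(U) = {ε, c, e}  (via Q c, T e z)
FOLLOW(U) includes $ since U is the start symbol.
FOLLOW(U): U appears on no right-hand side. Thus FOLLOW(U) = {$}.
For U → Q c: FIRST(Q c) = {c}, so it goes in M[U, t] for t ∈ {c}.
For U → T e z: FIRST(T e z) = {e}, so it goes in M[U, t] for t ∈ {e}.
For U → ε: FIRST(ε) = {ε}, so it goes in M[U, t] for t ∈ {}; since ε ∈ FIRST, also for every t ∈ FOLLOW(U) = {$}.

U → Q c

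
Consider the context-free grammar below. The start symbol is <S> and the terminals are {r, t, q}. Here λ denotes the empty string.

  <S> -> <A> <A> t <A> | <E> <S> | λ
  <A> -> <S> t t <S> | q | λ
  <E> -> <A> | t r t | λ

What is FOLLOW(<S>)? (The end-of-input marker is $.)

FIRST(<S>): from <S>-><A> <A> t <A> we get {q, t}; from <S>-><E> <S> we get {λ, q, t}; from <S>->λ we get {λ}. So FIRST(<S>) = {λ, q, t}.
FIRST(<A>): from <A>-><S> t t <S> we get {q, t}; from <A>->q we get {q}; from <A>->λ we get {λ}. So FIRST(<A>) = {λ, q, t}.
FIRST(<E>): from <E>-><A> we get {λ, q, t}; from <E>->t r t we get {t}; from <E>->λ we get {λ}. So FIRST(<E>) = {λ, q, t}.
FOLLOW(<S>) includes $ since <S> is the start symbol.
FOLLOW(<S>): in <S>-><E> <S>, the suffix after <S> is empty (adds nothing new); in <A>-><S> t t <S> (occurrence 1), <S> is followed by t t <S> with FIRST {t}; in <A>-><S> t t <S> (occurrence 2), the suffix after <S> is empty, so FOLLOW(<S>) ⊇ FOLLOW(<A>) = {$, q, t}. Thus FOLLOW(<S>) = {$, q, t}.
FOLLOW(<E>): in <S>-><E> <S>, <E> is followed by <S> with FIRST {λ, q, t}; in <S>-><E> <S>, the suffix after <E> is nullable, so FOLLOW(<E>) ⊇ FOLLOW(<S>) = {$, q, t}. Thus FOLLOW(<E>) = {$, q, t}.
FOLLOW(<A>): in <S>-><A> <A> t <A> (occurrence 1), <A> is followed by <A> t <A> with FIRST {q, t}; in <S>-><A> <A> t <A> (occurrence 2), <A> is followed by t <A> with FIRST {t}; in <S>-><A> <A> t <A> (occurrence 3), the suffix after <A> is empty, so FOLLOW(<A>) ⊇ FOLLOW(<S>) = {$, q, t}; in <E>-><A>, the suffix after <A> is empty, so FOLLOW(<A>) ⊇ FOLLOW(<E>) = {$, q, t}. Thus FOLLOW(<A>) = {$, q, t}.

{$, q, t}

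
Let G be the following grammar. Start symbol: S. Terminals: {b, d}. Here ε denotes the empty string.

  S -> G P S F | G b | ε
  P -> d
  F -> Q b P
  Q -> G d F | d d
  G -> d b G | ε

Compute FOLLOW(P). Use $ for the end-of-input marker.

FIRST(P) = {d}
FIRST(G) = {ε, d}
FIRST(S) = {ε, b, d}  (via G P S F, G b)
FIRST(Q) = {d}  (via G d F)
FIRST(F) = {d}  (via Q b P)
FOLLOW(S) includes $ since S is the start symbol.
FOLLOW(S): in S->G P S F, S is followed by F with FIRST {d}. Thus FOLLOW(S) = {$, d}.
FOLLOW(Q): in F->Q b P, Q is followed by b P with FIRST {b}. Thus FOLLOW(Q) = {b}.
FOLLOW(F): in S->G P S F, the suffix after F is empty, so FOLLOW(F) ⊇ FOLLOW(S) = {$, d}; in Q->G d F, the suffix after F is empty, so FOLLOW(F) ⊇ FOLLOW(Q) = {b}. Thus FOLLOW(F) = {$, b, d}.
FOLLOW(P): in S->G P S F, P is followed by S F with FIRST {b, d}; in F->Q b P, the suffix after P is empty, so FOLLOW(P) ⊇ FOLLOW(F) = {$, b, d}. Thus FOLLOW(P) = {$, b, d}.
FOLLOW(G): in S->G P S F, G is followed by P S F with FIRST {d}; in S->G b, G is followed by b with FIRST {b}; in Q->G d F, G is followed by d F with FIRST {d}; in G->d b G, the suffix after G is empty (adds nothing new). Thus FOLLOW(G) = {b, d}.

{$, b, d}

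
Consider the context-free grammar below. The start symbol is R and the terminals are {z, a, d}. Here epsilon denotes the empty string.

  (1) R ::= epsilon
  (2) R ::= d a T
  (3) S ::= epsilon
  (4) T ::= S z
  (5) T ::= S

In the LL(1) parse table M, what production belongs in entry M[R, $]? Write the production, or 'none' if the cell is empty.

FIRST(R) = {epsilon, d}
FIRST(S) = {epsilon}
FIRST(T) = {epsilon, z}  (via S z, S)
FOLLOW(R) includes $ since R is the start symbol.
FOLLOW(R): R appears on no right-hand side. Thus FOLLOW(R) = {$}.
For R ::= epsilon: FIRST(epsilon) = {epsilon}, so it goes in M[R, t] for t ∈ {}; since epsilon ∈ FIRST, also for every t ∈ FOLLOW(R) = {$}.
For R ::= d a T: FIRST(d a T) = {d}, so it goes in M[R, t] for t ∈ {d}.

R ::= epsilon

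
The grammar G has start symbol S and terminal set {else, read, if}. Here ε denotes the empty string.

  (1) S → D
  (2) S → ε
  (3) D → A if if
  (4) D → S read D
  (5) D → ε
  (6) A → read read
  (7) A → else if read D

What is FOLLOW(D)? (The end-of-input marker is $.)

FIRST(A) = {else, read}
FIRST(S) = {ε, else, read}  (via D)
FIRST(D) = {ε, else, read}  (via A if if, S read D)
FOLLOW(S) includes $ since S is the start symbol.
FOLLOW(S): in D→S read D, S is followed by read D with FIRST {read}. Thus FOLLOW(S) = {$, read}.
FOLLOW(A): in D→A if if, A is followed by if if with FIRST {if}. Thus FOLLOW(A) = {if}.
FOLLOW(D): in S→D, the suffix after D is empty, so FOLLOW(D) ⊇ FOLLOW(S) = {$, read}; in D→S read D, the suffix after D is empty (adds nothing new); in A→else if read D, the suffix after D is empty, so FOLLOW(D) ⊇ FOLLOW(A) = {if}. Thus FOLLOW(D) = {$, if, read}.

{$, if, read}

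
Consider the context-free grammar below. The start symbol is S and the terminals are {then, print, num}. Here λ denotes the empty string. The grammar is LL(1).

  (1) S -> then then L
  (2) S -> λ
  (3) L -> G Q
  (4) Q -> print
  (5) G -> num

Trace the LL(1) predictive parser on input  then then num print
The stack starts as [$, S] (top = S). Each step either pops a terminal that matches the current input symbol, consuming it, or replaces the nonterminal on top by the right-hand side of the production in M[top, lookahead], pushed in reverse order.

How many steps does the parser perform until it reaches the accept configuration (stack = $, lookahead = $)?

step 1: stack=$ S  input=then then num print $  — expand S -> then then L
step 2: stack=$ L then then  input=then then num print $  — match then
step 3: stack=$ L then  input=then num print $  — match then
step 4: stack=$ L  input=num print $  — expand L -> G Q
step 5: stack=$ Q G  input=num print $  — expand G -> num
step 6: stack=$ Q num  input=num print $  — match num
step 7: stack=$ Q  input=print $  — expand Q -> print
step 8: stack=$ print  input=print $  — match print
Accept reached after 8 steps.

8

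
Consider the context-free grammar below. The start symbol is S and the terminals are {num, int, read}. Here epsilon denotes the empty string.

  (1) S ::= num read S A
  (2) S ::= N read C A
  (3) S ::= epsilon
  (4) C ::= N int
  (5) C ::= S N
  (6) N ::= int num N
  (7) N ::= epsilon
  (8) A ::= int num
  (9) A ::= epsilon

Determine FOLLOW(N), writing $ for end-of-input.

{$, int, read}

FIRST(N): from N::=int num N we get {int}; from N::=epsilon we get {epsilon}. So FIRST(N) = {epsilon, int}.
FIRST(A): from A::=int num we get {int}; from A::=epsilon we get {epsilon}. So FIRST(A) = {epsilon, int}.
FIRST(S): from S::=num read S A we get {num}; from S::=N read C A we get {int, read}; from S::=epsilon we get {epsilon}. So FIRST(S) = {epsilon, int, num, read}.
FIRST(C): from C::=N int we get {int}; from C::=S N we get {epsilon, int, num, read}. So FIRST(C) = {epsilon, int, num, read}.
FOLLOW(S) includes $ since S is the start symbol.
FOLLOW(S): in S::=num read S A, S is followed by A with FIRST {epsilon, int}; in S::=num read S A, the suffix after S is nullable (adds nothing new); in C::=S N, S is followed by N with FIRST {epsilon, int}; in C::=S N, the suffix after S is nullable, so FOLLOW(S) ⊇ FOLLOW(C) = {$, int}. Thus FOLLOW(S) = {$, int}.
FOLLOW(C): in S::=N read C A, C is followed by A with FIRST {epsilon, int}; in S::=N read C A, the suffix after C is nullable, so FOLLOW(C) ⊇ FOLLOW(S) = {$, int}. Thus FOLLOW(C) = {$, int}.
FOLLOW(N): in S::=N read C A, N is followed by read C A with FIRST {read}; in C::=N int, N is followed by int with FIRST {int}; in C::=S N, the suffix after N is empty, so FOLLOW(N) ⊇ FOLLOW(C) = {$, int}; in N::=int num N, the suffix after N is empty (adds nothing new). Thus FOLLOW(N) = {$, int, read}.
FOLLOW(A): in S::=num read S A, the suffix after A is empty, so FOLLOW(A) ⊇ FOLLOW(S) = {$, int}; in S::=N read C A, the suffix after A is empty, so FOLLOW(A) ⊇ FOLLOW(S) = {$, int}. Thus FOLLOW(A) = {$, int}.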